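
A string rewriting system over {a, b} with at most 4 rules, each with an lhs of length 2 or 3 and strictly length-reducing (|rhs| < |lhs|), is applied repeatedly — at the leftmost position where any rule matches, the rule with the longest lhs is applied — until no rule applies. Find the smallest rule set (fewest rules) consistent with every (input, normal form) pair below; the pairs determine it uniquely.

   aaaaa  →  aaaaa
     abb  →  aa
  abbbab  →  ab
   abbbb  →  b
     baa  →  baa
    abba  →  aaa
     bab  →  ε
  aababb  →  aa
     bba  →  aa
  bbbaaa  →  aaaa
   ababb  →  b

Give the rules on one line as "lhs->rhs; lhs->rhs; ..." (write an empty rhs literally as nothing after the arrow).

aab->; aba->aa; bab->; bb->a

  | aaaaa
  | abb => aa
  | abbbab => aabab => ab
  | abbbb => aabb => b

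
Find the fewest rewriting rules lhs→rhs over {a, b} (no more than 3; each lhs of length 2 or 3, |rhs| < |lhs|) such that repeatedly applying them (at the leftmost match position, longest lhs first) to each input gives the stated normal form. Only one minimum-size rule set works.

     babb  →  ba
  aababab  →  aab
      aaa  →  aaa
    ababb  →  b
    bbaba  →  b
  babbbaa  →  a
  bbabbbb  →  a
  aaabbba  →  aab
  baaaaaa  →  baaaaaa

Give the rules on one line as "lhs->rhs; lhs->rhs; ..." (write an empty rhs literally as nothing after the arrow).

aba->b; bb->

  | babb => ba
  | aababab => abbab => aab
  | aaa
  | ababb => bbb => b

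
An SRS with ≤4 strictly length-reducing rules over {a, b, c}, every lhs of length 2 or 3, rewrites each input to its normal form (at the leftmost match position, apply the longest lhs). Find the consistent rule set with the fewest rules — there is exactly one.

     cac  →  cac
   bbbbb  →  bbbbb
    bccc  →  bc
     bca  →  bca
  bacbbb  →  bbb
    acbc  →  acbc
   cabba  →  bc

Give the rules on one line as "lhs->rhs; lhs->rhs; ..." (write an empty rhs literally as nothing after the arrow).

ba->c; cab->b; cc->

  | cac
  | bbbbb
  | bccc => bc
  | bca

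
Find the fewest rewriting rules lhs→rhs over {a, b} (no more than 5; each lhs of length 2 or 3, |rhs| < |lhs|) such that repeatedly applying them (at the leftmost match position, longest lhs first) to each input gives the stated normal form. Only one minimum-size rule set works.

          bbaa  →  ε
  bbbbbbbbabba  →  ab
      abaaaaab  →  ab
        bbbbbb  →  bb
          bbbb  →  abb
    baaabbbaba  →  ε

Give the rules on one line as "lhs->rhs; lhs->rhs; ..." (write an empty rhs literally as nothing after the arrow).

aa->; ba->; bab->; bbb->ab

  | bbaa => ba => ε
  | bbbbbbbbabba => abbbbbbabba => aabbbbabba => bbbbabba => abbabba => abba => ab
  | abaaaaab => aaaaab => aaab => ab
  | bbbbbb => abbbb => aabb => bb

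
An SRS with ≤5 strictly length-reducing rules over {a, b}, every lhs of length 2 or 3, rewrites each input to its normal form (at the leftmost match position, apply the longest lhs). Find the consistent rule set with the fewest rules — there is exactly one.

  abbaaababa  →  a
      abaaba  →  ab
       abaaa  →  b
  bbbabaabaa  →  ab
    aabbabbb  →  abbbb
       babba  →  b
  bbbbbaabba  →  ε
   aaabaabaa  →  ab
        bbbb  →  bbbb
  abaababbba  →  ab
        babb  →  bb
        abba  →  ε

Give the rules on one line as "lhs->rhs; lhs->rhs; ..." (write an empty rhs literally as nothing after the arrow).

  | abbaaababa => aaaaababa => baaababa => abababa => ababa => aba => a
  | abaaba => aabba => bbba => baa => ab
  | abaaa => aaba => bba => aa => b
  | bbbabaabaa => baabaabaa => abbaabaa => aaaabaa => baabaa => abbaa => aaaa => baa => ab

aa->b; ba->; baa->ab; bba->aa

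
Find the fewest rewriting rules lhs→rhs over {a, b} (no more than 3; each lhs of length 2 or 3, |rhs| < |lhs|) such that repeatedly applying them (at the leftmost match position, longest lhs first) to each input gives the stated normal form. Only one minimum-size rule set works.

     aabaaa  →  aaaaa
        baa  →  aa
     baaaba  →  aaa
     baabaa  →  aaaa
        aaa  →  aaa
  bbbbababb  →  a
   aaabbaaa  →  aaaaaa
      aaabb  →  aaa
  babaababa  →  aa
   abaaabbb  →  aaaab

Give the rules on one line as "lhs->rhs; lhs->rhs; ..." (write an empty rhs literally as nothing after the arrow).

ba->; baa->aa; bb->

  | aabaaa => aaaaa
  | baa => aa
  | baaaba => aaaba => aaa
  | baabaa => aabaa => aaaa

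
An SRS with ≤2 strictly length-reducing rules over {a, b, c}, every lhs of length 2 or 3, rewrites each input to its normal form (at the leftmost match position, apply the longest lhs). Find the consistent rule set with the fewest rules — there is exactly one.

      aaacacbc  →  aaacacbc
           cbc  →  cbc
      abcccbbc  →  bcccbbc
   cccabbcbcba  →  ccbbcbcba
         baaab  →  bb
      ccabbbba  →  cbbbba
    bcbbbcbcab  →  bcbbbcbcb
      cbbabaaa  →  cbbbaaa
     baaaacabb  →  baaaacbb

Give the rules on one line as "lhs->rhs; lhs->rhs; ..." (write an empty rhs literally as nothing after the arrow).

ab->b; cca->c

  | aaacacbc
  | cbc
  | abcccbbc => bcccbbc
  | cccabbcbcba => ccbbcbcba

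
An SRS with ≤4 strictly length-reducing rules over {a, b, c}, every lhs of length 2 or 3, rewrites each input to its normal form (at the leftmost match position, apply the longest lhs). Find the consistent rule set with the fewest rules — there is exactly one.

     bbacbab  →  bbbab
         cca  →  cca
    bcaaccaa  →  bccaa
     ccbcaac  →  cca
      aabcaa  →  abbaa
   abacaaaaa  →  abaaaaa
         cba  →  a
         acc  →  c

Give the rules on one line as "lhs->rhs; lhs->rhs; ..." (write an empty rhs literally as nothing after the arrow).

  | bbacbab => bbbab
  | cca
  | bcaaccaa => bcacaa => bccaa
  | ccbcaac => ccaac => cca

abc->bb; ac->; cac->cc; cb->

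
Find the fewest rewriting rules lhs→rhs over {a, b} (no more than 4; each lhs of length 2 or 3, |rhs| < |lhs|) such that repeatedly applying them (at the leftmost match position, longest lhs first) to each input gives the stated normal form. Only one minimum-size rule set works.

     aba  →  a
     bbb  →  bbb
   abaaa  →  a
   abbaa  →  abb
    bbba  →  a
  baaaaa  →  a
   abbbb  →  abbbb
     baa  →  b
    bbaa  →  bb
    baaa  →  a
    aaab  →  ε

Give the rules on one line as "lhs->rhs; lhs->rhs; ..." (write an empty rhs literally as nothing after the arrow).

  | aba => aa => a
  | bbb
  | abaaa => aba => aa => a
  | abbaa => abb

aa->a; aab->; ba->a; baa->b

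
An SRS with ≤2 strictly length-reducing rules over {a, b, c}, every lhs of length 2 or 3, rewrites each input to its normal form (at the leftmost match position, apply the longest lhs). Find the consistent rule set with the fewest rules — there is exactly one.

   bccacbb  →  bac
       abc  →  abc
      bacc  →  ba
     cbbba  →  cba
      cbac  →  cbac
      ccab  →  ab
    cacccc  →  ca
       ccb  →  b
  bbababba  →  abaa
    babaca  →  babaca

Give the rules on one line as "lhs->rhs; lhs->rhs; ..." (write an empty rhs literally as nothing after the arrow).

  | bccacbb => bacbb => bac
  | abc
  | bacc => ba
  | cbbba => cba

bb->; cc->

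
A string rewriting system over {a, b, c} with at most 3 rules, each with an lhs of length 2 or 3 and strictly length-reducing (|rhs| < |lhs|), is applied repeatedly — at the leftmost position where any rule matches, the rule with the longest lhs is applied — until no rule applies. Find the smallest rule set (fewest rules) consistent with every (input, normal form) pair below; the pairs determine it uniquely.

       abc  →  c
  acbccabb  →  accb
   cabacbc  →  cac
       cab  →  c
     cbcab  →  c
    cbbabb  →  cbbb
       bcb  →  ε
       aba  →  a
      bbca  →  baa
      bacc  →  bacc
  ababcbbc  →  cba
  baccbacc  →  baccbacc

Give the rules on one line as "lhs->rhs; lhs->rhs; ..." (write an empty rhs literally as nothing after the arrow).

ab->; bc->a; cbc->c

  | abc => c
  | acbccabb => accabb => accb
  | cabacbc => cacbc => cac
  | cab => c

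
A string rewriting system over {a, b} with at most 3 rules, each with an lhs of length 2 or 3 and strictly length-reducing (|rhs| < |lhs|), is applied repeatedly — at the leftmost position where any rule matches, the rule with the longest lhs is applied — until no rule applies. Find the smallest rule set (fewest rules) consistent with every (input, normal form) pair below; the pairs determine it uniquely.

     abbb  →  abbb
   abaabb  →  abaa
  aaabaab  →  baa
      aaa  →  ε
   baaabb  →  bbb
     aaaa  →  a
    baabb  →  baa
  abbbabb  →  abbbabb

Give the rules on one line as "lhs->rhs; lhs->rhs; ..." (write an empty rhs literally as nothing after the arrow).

aaa->; aab->aa

  | abbb
  | abaabb => abaab => abaa
  | aaabaab => baab => baa
  | aaa => ε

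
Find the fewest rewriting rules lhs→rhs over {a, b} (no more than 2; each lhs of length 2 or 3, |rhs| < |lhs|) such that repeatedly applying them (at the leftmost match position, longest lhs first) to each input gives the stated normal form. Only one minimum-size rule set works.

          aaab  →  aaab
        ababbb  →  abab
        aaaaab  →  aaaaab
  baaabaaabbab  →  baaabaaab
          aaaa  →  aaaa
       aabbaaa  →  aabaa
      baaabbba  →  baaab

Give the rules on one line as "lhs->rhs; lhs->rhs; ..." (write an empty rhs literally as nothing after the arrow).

  | aaab
  | ababbb => ababb => abab
  | aaaaab
  | baaabaaabbab => baaabaaabb => baaabaaab

bb->b; bba->b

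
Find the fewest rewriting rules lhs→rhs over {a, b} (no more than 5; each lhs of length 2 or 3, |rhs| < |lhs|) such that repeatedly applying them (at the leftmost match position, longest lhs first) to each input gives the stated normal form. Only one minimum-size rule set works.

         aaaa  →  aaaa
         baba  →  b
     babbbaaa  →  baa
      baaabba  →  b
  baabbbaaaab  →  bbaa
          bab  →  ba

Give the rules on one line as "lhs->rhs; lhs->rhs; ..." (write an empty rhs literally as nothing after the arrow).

  | aaaa
  | baba => b
  | babbbaaa => babbaaa => babaaa => baa
  | baaabba => baba => b

aab->; ab->a; aba->; bbb->bb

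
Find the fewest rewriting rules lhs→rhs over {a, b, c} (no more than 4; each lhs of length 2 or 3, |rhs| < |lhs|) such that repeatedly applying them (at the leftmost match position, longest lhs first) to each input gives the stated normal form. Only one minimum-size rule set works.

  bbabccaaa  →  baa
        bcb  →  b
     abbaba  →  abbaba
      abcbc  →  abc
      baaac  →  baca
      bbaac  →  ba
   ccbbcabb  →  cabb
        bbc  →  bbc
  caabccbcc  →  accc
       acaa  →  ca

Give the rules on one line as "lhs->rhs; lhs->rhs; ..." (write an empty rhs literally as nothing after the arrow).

  | bbabccaaa => bbabcaca => bbaaca => bbcaa => baa
  | bcb => b
  | abbaba
  | abcbc => abc

aac->ca; bca->a; caa->ac; cb->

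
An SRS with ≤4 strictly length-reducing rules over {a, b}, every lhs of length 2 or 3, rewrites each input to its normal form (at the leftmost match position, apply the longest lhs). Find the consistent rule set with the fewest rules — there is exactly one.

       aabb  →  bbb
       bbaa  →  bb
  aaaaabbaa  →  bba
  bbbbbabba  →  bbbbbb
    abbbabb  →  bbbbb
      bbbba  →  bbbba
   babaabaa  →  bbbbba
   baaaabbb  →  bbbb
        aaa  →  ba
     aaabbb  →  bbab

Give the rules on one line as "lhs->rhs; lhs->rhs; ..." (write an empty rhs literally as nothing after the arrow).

  | aabb => bbb
  | bbaa => bb
  | aaaaabbaa => baaabbaa => babbaa => bbaaa => bba
  | bbbbbabba => bbbbbbaa => bbbbbb

aa->b; aba->bb; abb->ba; baa->b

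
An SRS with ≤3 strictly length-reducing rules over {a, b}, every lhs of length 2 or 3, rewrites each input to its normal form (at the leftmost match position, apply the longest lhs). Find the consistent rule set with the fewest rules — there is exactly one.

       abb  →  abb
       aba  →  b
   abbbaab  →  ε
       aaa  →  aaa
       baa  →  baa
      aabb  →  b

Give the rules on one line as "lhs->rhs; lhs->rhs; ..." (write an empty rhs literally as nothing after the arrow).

aab->; aba->b; bbb->ab

  | abb
  | aba => b
  | abbbaab => aabaab => aab => ε
  | aaa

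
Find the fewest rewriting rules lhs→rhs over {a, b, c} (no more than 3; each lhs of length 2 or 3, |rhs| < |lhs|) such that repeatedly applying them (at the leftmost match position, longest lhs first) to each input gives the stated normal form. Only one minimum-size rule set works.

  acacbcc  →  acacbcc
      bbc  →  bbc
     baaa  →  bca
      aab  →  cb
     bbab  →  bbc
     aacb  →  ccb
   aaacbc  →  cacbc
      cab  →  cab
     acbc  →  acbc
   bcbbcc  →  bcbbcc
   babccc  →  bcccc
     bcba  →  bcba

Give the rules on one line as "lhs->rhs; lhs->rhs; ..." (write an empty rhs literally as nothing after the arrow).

aa->c; bab->bc

  | acacbcc
  | bbc
  | baaa => bca
  | aab => cb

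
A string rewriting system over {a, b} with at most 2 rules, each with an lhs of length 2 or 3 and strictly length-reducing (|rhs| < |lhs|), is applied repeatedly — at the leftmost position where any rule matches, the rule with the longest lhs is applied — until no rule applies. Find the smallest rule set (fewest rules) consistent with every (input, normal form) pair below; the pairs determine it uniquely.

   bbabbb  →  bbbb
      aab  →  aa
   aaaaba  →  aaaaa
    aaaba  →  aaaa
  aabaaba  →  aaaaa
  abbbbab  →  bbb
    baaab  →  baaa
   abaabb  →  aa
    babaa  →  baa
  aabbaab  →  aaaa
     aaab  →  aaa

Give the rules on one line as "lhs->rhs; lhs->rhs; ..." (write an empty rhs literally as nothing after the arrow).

aab->aa; ab->

  | bbabbb => bbbb
  | aab => aa
  | aaaaba => aaaaa
  | aaaba => aaaa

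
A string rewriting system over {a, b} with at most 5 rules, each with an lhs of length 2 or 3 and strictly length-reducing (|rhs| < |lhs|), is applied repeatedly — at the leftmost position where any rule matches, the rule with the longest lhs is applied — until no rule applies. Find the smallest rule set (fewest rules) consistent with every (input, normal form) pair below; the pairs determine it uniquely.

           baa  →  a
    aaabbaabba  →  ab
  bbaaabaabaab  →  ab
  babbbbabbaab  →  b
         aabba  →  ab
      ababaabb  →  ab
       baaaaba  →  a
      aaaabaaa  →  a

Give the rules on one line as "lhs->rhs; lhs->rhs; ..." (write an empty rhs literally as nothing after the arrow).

  | baa => a
  | aaabbaabba => aabbaabba => abbaabba => ababba => abba => ab
  | bbaaabaabaab => baabaabaab => abaabaab => aabaab => abaab => aab => ab
  | babbbbabbaab => bbbbabbaab => bbbabbaab => bbabbaab => bbbaab => bbaab => bab => b

aa->a; ba->; bb->b; bba->b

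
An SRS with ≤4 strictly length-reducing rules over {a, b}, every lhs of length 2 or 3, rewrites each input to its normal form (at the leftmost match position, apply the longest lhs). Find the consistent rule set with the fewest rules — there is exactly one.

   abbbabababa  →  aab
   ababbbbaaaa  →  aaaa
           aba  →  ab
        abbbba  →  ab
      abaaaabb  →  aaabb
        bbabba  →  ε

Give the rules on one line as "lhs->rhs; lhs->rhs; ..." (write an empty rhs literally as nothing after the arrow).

  | abbbabababa => aabababa => aabbaba => aaba => aab
  | ababbbbaaaa => abbbbbaaaa => abbaaaa => aaaa
  | aba => ab
  | abbbba => aba => ab

ba->b; baa->; bba->; bbb->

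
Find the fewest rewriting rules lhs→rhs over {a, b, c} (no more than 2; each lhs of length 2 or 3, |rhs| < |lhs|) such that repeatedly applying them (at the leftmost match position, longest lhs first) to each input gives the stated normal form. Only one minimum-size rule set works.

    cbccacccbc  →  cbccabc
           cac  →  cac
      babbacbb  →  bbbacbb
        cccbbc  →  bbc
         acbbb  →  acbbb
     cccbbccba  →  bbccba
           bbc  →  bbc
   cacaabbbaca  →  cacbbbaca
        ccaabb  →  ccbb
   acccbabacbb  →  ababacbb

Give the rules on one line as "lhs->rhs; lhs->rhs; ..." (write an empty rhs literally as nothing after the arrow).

abb->bb; ccc->

  | cbccacccbc => cbccabc
  | cac
  | babbacbb => bbbacbb
  | cccbbc => bbc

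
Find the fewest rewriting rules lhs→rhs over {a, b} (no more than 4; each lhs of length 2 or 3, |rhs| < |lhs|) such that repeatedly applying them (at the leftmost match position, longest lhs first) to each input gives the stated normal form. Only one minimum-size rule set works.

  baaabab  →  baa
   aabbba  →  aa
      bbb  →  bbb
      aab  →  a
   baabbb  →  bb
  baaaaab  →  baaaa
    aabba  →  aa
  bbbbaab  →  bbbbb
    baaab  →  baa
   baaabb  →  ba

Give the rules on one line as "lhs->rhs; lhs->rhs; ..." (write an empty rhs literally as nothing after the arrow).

aab->a; ab->a; bab->b; bba->bb

  | baaabab => baaab => baa
  | aabbba => abba => aba => aa
  | bbb
  | aab => a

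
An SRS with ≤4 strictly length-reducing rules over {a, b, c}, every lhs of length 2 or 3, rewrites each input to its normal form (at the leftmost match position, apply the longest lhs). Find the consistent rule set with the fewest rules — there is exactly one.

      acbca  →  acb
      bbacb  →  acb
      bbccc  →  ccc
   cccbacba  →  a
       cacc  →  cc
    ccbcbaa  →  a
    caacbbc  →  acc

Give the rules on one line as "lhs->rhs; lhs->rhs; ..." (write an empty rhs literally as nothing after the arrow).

bb->; ca->; cba->ab

  | acbca => acb
  | bbacb => acb
  | bbccc => ccc
  | cccbacba => ccabcba => cbcba => cbab => abb => a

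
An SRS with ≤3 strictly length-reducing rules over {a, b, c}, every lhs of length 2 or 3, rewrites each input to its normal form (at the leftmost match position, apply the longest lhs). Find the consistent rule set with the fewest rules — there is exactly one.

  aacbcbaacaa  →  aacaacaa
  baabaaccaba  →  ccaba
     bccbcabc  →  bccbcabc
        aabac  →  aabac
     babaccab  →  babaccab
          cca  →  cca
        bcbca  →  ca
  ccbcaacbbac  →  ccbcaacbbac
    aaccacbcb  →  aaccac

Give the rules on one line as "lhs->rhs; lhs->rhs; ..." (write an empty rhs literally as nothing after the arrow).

baa->; bcb->

  | aacbcbaacaa => aacaacaa
  | baabaaccaba => baaccaba => ccaba
  | bccbcabc
  | aabac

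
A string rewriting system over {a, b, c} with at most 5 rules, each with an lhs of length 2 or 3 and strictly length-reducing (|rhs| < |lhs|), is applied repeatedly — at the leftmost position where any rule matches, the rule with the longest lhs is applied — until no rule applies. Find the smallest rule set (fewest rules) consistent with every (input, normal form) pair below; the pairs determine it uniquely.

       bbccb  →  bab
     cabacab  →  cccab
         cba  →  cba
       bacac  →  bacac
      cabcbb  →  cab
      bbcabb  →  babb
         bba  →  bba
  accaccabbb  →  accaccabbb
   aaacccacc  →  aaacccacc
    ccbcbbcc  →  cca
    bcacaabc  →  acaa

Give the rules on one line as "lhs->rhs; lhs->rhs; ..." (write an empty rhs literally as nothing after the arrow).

aba->c; bc->; bcb->; bcc->a

  | bbccb => bab
  | cabacab => cccab
  | cba
  | bacac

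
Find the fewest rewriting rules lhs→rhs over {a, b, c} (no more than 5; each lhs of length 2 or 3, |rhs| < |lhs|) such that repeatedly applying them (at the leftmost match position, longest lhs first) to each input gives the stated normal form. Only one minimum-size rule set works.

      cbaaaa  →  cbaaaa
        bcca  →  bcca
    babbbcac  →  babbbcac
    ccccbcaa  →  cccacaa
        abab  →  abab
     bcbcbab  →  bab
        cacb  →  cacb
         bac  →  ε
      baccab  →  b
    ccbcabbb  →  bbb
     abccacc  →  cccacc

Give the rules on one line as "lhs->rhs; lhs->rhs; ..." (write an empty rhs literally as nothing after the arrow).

  | cbaaaa
  | bcca
  | babbbcac
  | ccccbcaa => cccacaa

abc->cc; bac->; cab->b; cbc->ac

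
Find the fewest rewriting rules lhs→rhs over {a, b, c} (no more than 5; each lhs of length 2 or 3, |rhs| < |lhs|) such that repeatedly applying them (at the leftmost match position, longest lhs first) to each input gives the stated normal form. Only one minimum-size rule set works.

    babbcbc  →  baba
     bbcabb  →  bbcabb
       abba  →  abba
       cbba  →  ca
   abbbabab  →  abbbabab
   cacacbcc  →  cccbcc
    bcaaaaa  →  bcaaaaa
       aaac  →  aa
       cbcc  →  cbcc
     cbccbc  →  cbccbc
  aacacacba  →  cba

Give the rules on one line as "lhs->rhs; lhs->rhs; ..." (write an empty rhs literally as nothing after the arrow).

ac->; aca->c; bcb->aa; cbb->c

  | babbcbc => babaac => baba
  | bbcabb
  | abba
  | cbba => ca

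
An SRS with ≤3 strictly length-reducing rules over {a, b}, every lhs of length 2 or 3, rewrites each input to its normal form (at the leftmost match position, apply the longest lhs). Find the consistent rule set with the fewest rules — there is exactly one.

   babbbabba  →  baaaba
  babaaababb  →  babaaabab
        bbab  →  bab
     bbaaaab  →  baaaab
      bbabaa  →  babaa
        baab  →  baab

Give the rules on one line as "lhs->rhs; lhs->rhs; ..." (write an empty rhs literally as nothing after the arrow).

  | babbbabba => baaabba => baaaba
  | babaaababb => babaaabab
  | bbab => bab
  | bbaaaab => baaaab

bb->b; bbb->a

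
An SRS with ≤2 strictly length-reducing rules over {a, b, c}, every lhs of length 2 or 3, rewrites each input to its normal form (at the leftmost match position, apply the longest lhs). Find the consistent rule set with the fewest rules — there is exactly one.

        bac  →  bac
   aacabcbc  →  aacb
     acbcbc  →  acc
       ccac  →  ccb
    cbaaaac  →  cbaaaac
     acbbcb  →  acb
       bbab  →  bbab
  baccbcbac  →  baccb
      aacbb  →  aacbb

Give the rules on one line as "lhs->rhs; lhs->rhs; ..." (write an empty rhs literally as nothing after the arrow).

  | bac
  | aacabcbc => aacac => aacb
  | acbcbc => acc
  | ccac => ccb

bcb->; cac->cb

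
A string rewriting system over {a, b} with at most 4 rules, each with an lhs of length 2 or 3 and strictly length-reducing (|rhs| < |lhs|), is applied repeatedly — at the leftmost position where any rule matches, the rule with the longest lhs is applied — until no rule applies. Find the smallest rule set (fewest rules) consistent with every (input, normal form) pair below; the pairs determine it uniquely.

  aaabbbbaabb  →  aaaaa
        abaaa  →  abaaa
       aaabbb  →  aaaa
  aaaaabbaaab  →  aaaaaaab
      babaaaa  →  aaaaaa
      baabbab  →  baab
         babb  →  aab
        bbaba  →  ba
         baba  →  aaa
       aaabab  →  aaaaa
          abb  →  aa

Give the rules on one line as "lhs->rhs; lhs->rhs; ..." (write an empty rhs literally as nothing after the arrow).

bab->aa; bb->a; bba->; bbb->bb

  | aaabbbbaabb => aaabbbaabb => aaabbaabb => aaaabb => aaaaa
  | abaaa
  | aaabbb => aaabb => aaaa
  | aaaaabbaaab => aaaaaaab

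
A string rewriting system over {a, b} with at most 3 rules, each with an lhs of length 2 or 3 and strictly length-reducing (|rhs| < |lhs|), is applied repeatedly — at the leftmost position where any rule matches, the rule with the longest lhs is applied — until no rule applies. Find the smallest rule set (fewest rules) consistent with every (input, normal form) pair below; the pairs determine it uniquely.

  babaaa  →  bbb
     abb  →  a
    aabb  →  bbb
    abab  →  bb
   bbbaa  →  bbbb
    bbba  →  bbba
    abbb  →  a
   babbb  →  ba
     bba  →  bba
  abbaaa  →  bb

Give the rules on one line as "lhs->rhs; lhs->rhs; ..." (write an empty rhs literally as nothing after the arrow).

aa->b; ab->a

  | babaaa => baaaa => bbaa => bbb
  | abb => ab => a
  | aabb => bbb
  | abab => aab => bb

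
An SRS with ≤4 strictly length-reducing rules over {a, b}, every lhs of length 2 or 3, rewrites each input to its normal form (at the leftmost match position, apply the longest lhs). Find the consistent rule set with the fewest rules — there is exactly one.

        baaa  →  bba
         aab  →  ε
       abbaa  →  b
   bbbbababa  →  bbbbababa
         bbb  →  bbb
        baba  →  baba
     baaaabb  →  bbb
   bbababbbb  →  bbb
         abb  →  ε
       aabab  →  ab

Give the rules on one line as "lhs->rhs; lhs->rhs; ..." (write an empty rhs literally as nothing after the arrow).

  | baaa => bba
  | aab => ε
  | abbaa => aa => b
  | bbbbababa

aa->b; aab->; abb->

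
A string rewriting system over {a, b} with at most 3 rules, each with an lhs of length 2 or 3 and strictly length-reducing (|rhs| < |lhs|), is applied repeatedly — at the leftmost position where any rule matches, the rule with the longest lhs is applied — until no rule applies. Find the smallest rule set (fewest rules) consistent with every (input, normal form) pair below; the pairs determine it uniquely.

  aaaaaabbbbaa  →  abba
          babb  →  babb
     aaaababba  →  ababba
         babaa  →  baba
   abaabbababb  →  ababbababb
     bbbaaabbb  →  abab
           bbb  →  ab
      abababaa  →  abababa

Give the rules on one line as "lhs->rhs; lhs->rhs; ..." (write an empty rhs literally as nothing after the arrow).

aa->a; bbb->ab

  | aaaaaabbbbaa => aaaaabbbbaa => aaaabbbbaa => aaabbbbaa => aabbbbaa => abbbbaa => aabbaa => abbaa => abba
  | babb
  | aaaababba => aaababba => aababba => ababba
  | babaa => baba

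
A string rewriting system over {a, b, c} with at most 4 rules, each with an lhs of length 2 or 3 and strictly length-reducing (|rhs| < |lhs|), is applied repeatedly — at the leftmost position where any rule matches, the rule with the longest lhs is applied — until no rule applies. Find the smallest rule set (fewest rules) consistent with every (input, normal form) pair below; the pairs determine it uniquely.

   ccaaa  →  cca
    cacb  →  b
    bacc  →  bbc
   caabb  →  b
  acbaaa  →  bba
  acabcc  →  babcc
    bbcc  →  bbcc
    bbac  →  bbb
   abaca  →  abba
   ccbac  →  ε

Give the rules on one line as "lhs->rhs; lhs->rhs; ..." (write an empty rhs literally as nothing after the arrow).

aa->; ac->b; cb->

  | ccaaa => cca
  | cacb => cbb => b
  | bacc => bbc
  | caabb => cbb => b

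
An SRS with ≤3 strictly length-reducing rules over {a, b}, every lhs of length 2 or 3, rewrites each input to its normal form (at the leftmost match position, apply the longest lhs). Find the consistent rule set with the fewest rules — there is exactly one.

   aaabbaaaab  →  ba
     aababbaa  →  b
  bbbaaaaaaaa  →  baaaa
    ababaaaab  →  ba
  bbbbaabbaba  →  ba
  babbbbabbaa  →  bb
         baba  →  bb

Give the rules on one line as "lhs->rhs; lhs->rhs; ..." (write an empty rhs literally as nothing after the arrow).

ab->; aba->b; bba->ab

  | aaabbaaaab => aabaaaab => abaaab => baab => ba
  | aababbaa => abbbaa => bbaa => aba => b
  | bbbaaaaaaaa => babaaaaaaa => bbaaaaaa => abaaaaa => baaaa
  | ababaaaab => bbaaaab => abaaab => baab => ba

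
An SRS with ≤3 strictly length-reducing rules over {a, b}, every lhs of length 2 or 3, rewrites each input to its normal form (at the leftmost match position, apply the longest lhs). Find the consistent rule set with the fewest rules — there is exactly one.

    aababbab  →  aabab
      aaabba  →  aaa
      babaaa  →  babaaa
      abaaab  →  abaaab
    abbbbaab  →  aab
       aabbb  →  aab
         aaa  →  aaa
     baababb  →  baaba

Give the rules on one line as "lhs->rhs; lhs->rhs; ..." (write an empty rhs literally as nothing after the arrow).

  | aababbab => aabab
  | aaabba => aaa
  | babaaa
  | abaaab

bb->; bba->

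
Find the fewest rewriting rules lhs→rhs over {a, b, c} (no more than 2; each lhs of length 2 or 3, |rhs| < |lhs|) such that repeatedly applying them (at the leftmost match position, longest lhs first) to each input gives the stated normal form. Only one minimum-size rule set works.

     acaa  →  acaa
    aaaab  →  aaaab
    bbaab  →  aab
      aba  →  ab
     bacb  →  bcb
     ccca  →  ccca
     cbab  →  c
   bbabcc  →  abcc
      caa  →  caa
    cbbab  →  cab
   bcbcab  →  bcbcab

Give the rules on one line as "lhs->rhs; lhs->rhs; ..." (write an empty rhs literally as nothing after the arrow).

  | acaa
  | aaaab
  | bbaab => aab
  | aba => ab

ba->b; bb->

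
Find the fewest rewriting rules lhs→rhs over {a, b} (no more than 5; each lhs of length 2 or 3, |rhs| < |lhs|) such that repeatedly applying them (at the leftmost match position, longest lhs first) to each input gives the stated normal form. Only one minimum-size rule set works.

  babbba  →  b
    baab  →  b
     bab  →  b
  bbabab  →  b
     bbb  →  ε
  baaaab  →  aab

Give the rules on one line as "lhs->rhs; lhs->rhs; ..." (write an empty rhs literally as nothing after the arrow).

ba->b; baa->; bb->b; bbb->

  | babbba => bbbba => ba => b
  | baab => b
  | bab => bb => b
  | bbabab => babab => bbab => bab => bb => b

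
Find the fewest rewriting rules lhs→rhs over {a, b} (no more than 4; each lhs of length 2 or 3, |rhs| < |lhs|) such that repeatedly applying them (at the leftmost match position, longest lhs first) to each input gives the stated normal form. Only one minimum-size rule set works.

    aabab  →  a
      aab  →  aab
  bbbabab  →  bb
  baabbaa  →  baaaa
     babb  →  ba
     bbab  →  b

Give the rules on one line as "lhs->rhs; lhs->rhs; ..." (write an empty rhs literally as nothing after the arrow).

  | aabab => abb => a
  | aab
  | bbbabab => abab => bb
  | baabbaa => baaaa

aba->b; abb->a; bba->; bbb->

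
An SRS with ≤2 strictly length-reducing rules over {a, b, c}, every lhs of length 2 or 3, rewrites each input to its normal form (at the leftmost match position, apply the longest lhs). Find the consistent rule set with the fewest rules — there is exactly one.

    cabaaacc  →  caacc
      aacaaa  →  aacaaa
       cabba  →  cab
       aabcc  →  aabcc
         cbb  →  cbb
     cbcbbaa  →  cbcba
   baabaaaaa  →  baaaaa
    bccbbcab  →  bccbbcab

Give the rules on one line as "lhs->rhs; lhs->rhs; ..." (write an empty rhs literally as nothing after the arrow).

aba->; bba->b

  | cabaaacc => caacc
  | aacaaa
  | cabba => cab
  | aabcc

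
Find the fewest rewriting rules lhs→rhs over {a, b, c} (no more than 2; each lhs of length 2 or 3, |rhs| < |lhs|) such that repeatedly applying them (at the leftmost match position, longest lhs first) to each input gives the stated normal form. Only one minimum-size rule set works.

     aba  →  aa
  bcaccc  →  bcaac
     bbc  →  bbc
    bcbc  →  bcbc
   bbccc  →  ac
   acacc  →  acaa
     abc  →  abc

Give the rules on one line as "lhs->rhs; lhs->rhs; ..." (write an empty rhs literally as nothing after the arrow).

  | aba => aa
  | bcaccc => bcaac
  | bbc
  | bcbc

ba->a; cc->a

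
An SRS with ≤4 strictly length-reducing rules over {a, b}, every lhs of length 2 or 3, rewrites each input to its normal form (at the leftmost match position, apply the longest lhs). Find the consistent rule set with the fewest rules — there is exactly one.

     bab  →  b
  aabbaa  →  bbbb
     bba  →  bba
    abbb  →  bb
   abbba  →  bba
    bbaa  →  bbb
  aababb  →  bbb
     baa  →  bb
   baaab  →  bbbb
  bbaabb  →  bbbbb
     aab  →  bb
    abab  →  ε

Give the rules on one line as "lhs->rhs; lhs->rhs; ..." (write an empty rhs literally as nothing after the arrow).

aa->b; aaa->bb; ab->

  | bab => b
  | aabbaa => bbbaa => bbbb
  | bba
  | abbb => bb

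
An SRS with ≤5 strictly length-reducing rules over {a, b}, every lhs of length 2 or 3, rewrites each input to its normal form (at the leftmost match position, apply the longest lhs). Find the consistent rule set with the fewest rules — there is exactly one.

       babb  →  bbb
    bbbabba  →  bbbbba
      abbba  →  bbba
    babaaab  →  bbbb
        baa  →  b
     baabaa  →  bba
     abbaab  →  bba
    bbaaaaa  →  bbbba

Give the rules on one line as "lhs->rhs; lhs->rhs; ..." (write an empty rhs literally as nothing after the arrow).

  | babb => bbb
  | bbbabba => bbbbba
  | abbba => bbba
  | babaaab => bbaaab => bbbab => bbbb

aa->; aaa->ba; aab->a; ab->b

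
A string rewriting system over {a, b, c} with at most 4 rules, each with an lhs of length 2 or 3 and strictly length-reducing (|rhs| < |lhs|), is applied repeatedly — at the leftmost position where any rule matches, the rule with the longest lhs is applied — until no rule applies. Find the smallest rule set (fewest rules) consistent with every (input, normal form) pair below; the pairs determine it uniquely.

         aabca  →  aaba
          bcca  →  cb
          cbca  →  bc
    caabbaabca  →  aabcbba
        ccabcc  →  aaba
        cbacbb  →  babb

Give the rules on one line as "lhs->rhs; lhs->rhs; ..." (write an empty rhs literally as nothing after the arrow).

  | aabca => aaba
  | bcca => baa => cb
  | cbca => cba => bc
  | caabbaabca => aabbaabca => aabcbbca => aabcbba

baa->cb; ca->a; cba->bc; cc->a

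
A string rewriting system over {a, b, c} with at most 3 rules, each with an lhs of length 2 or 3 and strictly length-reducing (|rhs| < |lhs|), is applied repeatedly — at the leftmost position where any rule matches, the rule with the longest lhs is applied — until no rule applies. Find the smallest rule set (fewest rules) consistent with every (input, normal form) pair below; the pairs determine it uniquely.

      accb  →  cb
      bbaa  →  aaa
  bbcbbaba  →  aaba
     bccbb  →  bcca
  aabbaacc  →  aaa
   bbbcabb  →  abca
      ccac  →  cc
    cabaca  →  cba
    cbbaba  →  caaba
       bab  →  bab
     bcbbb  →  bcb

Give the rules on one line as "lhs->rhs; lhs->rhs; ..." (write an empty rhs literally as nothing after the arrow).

ac->; bb->a; cab->cb

  | accb => cb
  | bbaa => aaa
  | bbcbbaba => acbbaba => bbaba => aaba
  | bccbb => bcca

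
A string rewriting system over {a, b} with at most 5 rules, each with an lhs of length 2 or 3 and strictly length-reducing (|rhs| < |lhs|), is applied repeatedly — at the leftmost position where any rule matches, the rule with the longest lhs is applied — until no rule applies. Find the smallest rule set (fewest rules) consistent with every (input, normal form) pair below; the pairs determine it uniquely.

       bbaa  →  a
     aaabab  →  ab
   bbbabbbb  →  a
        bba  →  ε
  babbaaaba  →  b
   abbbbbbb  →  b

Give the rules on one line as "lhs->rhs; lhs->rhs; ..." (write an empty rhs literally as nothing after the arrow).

  | bbaa => aaa => a
  | aaabab => abab => ab
  | bbbabbbb => ababbbb => abbbb => aabb => bb => a
  | bba => aa => ε

aa->; ba->b; bab->b; bb->a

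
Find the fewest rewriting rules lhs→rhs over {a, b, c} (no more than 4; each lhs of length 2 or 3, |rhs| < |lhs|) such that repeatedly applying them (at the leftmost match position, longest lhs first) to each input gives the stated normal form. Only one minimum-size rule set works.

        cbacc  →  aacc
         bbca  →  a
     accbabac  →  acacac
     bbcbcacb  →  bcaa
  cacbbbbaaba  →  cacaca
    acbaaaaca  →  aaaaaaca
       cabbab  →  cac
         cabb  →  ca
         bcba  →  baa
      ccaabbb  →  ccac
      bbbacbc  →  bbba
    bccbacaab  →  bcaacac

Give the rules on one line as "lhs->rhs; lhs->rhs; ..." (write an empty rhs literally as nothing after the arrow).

  | cbacc => aacc
  | bbca => a
  | accbabac => acaabac => acacac
  | bbcbcacb => bcacb => bcaa

ab->c; bbc->; cb->a; cbc->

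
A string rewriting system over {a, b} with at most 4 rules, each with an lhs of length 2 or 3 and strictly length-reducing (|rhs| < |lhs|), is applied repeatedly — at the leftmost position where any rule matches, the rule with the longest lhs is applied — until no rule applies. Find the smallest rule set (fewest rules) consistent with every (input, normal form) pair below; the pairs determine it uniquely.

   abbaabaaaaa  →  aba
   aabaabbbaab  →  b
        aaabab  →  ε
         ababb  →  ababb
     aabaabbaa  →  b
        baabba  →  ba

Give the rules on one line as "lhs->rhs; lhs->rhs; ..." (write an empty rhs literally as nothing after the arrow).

  | abbaabaaaaa => abbbaaaaa => abaaaaa => abaaa => aba
  | aabaabbbaab => aabbbaab => bbaab => bbb => b
  | aaabab => aab => ε
  | ababb

aab->; baa->b; bbb->b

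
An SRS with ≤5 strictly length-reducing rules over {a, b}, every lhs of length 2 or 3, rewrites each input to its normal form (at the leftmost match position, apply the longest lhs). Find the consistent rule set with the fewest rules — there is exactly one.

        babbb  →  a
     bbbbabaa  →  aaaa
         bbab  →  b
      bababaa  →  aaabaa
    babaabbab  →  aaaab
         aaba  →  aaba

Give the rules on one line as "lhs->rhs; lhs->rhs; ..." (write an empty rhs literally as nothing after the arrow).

  | babbb => aabb => a
  | bbbbabaa => babaa => aaaa
  | bbab => b
  | bababaa => aaabaa

abb->; bab->aa; bba->; bbb->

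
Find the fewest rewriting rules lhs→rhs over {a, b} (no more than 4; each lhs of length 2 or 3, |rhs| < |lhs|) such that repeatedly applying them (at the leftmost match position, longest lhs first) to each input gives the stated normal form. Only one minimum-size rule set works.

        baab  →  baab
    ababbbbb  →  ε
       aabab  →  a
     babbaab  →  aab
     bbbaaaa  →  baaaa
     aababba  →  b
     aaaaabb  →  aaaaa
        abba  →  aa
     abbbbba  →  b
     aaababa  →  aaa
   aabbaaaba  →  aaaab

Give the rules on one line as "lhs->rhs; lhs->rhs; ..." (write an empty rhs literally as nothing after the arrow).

  | baab
  | ababbbbb => bbbbbb => bbbb => bb => ε
  | aabab => abb => a
  | babbaab => bbaab => aab

aba->b; bab->b; bb->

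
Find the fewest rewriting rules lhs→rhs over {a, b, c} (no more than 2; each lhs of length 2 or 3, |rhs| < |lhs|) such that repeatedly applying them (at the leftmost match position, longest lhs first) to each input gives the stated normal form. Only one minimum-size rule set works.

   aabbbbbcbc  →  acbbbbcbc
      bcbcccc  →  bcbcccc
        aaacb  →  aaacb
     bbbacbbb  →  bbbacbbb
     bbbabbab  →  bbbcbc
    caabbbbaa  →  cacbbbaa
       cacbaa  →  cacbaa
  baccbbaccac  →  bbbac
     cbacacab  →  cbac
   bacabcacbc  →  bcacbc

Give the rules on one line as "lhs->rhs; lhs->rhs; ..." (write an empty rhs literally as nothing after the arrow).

  | aabbbbbcbc => acbbbbcbc
  | bcbcccc
  | aaacb
  | bbbacbbb

ab->c; acc->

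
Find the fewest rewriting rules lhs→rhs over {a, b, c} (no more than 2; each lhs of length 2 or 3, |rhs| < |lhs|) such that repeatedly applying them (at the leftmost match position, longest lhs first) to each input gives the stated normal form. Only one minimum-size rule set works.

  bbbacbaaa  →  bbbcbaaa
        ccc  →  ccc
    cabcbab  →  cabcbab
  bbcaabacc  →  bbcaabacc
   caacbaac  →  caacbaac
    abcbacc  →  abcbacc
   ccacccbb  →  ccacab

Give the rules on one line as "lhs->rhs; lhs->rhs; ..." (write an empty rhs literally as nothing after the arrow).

bba->bb; ccb->a

  | bbbacbaaa => bbbcbaaa
  | ccc
  | cabcbab
  | bbcaabacc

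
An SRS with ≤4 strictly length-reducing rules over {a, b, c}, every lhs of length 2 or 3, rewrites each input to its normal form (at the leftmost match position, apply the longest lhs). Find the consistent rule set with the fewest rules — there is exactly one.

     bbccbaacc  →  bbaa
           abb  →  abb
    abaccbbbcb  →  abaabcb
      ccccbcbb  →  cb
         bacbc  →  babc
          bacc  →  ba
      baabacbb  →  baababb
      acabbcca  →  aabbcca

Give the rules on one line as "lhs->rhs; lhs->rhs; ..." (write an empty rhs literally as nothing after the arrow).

ac->a; bbb->ab; ccb->

  | bbccbaacc => bbaacc => bbaac => bbaa
  | abb
  | abaccbbbcb => abacbbbcb => ababbbcb => abaabcb
  | ccccbcbb => cccbb => cb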